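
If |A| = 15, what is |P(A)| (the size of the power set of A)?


The set has 15 elements.
The power set contains all possible subsets.
|P(A)| = 2^|A| = 2^15 = 32768

32768


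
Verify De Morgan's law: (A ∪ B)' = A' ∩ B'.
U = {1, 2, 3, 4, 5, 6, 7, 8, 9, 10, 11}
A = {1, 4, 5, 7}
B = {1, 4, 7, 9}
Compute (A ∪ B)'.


U = {1, 2, 3, 4, 5, 6, 7, 8, 9, 10, 11}
A = {1, 4, 5, 7}, B = {1, 4, 7, 9}
A ∪ B = {1, 4, 5, 7, 9}
(A ∪ B)' = U \ (A ∪ B) = {2, 3, 6, 8, 10, 11}
Verification via A' ∩ B': A' = {2, 3, 6, 8, 9, 10, 11}, B' = {2, 3, 5, 6, 8, 10, 11}
A' ∩ B' = {2, 3, 6, 8, 10, 11} ✓

{2, 3, 6, 8, 10, 11}


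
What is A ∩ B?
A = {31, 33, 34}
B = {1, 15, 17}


Set A = {31, 33, 34}
Set B = {1, 15, 17}
A ∩ B includes only elements in both sets.
Check each element of A against B:
31 ✗, 33 ✗, 34 ✗
A ∩ B = {}

{}


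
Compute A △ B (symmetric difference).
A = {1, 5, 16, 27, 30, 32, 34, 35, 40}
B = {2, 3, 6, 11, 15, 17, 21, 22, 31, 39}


Set A = {1, 5, 16, 27, 30, 32, 34, 35, 40}
Set B = {2, 3, 6, 11, 15, 17, 21, 22, 31, 39}
A △ B = (A \ B) ∪ (B \ A)
Elements in A but not B: {1, 5, 16, 27, 30, 32, 34, 35, 40}
Elements in B but not A: {2, 3, 6, 11, 15, 17, 21, 22, 31, 39}
A △ B = {1, 2, 3, 5, 6, 11, 15, 16, 17, 21, 22, 27, 30, 31, 32, 34, 35, 39, 40}

{1, 2, 3, 5, 6, 11, 15, 16, 17, 21, 22, 27, 30, 31, 32, 34, 35, 39, 40}


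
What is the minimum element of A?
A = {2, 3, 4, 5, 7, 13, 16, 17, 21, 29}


Set A = {2, 3, 4, 5, 7, 13, 16, 17, 21, 29}
Elements in ascending order: 2, 3, 4, 5, 7, 13, 16, 17, 21, 29
The smallest element is 2.

2


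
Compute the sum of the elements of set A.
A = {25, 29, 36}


Set A = {25, 29, 36}
Sum = 25 + 29 + 36 = 90

90


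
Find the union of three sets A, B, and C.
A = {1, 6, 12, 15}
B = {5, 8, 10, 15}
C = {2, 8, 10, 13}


Set A = {1, 6, 12, 15}
Set B = {5, 8, 10, 15}
Set C = {2, 8, 10, 13}
First, A ∪ B = {1, 5, 6, 8, 10, 12, 15}
Then, (A ∪ B) ∪ C = {1, 2, 5, 6, 8, 10, 12, 13, 15}

{1, 2, 5, 6, 8, 10, 12, 13, 15}


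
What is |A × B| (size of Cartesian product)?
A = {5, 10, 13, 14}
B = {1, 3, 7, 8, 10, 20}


Set A = {5, 10, 13, 14} has 4 elements.
Set B = {1, 3, 7, 8, 10, 20} has 6 elements.
|A × B| = |A| × |B| = 4 × 6 = 24

24


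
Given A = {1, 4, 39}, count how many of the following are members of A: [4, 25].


Set A = {1, 4, 39}
Candidates: [4, 25]
Check each candidate:
4 ∈ A, 25 ∉ A
Count of candidates in A: 1

1


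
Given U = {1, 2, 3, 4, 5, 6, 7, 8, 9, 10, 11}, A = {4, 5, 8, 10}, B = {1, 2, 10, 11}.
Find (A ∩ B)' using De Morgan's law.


U = {1, 2, 3, 4, 5, 6, 7, 8, 9, 10, 11}
A = {4, 5, 8, 10}, B = {1, 2, 10, 11}
A ∩ B = {10}
(A ∩ B)' = U \ (A ∩ B) = {1, 2, 3, 4, 5, 6, 7, 8, 9, 11}
Verification via A' ∪ B': A' = {1, 2, 3, 6, 7, 9, 11}, B' = {3, 4, 5, 6, 7, 8, 9}
A' ∪ B' = {1, 2, 3, 4, 5, 6, 7, 8, 9, 11} ✓

{1, 2, 3, 4, 5, 6, 7, 8, 9, 11}


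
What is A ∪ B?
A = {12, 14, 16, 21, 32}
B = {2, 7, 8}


Set A = {12, 14, 16, 21, 32}
Set B = {2, 7, 8}
A ∪ B includes all elements in either set.
Elements from A: {12, 14, 16, 21, 32}
Elements from B not already included: {2, 7, 8}
A ∪ B = {2, 7, 8, 12, 14, 16, 21, 32}

{2, 7, 8, 12, 14, 16, 21, 32}


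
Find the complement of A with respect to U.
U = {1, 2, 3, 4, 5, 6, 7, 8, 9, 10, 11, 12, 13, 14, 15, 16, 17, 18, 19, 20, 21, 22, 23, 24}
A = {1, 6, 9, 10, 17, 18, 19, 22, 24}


Universal set U = {1, 2, 3, 4, 5, 6, 7, 8, 9, 10, 11, 12, 13, 14, 15, 16, 17, 18, 19, 20, 21, 22, 23, 24}
Set A = {1, 6, 9, 10, 17, 18, 19, 22, 24}
A' = U \ A = elements in U but not in A
Checking each element of U:
1 (in A, exclude), 2 (not in A, include), 3 (not in A, include), 4 (not in A, include), 5 (not in A, include), 6 (in A, exclude), 7 (not in A, include), 8 (not in A, include), 9 (in A, exclude), 10 (in A, exclude), 11 (not in A, include), 12 (not in A, include), 13 (not in A, include), 14 (not in A, include), 15 (not in A, include), 16 (not in A, include), 17 (in A, exclude), 18 (in A, exclude), 19 (in A, exclude), 20 (not in A, include), 21 (not in A, include), 22 (in A, exclude), 23 (not in A, include), 24 (in A, exclude)
A' = {2, 3, 4, 5, 7, 8, 11, 12, 13, 14, 15, 16, 20, 21, 23}

{2, 3, 4, 5, 7, 8, 11, 12, 13, 14, 15, 16, 20, 21, 23}


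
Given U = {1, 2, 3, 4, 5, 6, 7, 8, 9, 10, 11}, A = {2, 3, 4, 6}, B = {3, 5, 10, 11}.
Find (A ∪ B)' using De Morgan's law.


U = {1, 2, 3, 4, 5, 6, 7, 8, 9, 10, 11}
A = {2, 3, 4, 6}, B = {3, 5, 10, 11}
A ∪ B = {2, 3, 4, 5, 6, 10, 11}
(A ∪ B)' = U \ (A ∪ B) = {1, 7, 8, 9}
Verification via A' ∩ B': A' = {1, 5, 7, 8, 9, 10, 11}, B' = {1, 2, 4, 6, 7, 8, 9}
A' ∩ B' = {1, 7, 8, 9} ✓

{1, 7, 8, 9}


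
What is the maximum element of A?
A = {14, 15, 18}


Set A = {14, 15, 18}
Elements in ascending order: 14, 15, 18
The largest element is 18.

18


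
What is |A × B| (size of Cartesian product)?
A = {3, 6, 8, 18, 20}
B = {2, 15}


Set A = {3, 6, 8, 18, 20} has 5 elements.
Set B = {2, 15} has 2 elements.
|A × B| = |A| × |B| = 5 × 2 = 10

10


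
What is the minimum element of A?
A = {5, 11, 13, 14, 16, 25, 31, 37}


Set A = {5, 11, 13, 14, 16, 25, 31, 37}
Elements in ascending order: 5, 11, 13, 14, 16, 25, 31, 37
The smallest element is 5.

5


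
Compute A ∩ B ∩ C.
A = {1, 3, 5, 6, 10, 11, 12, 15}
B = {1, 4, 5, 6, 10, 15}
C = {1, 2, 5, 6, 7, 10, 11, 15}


Set A = {1, 3, 5, 6, 10, 11, 12, 15}
Set B = {1, 4, 5, 6, 10, 15}
Set C = {1, 2, 5, 6, 7, 10, 11, 15}
First, A ∩ B = {1, 5, 6, 10, 15}
Then, (A ∩ B) ∩ C = {1, 5, 6, 10, 15}

{1, 5, 6, 10, 15}


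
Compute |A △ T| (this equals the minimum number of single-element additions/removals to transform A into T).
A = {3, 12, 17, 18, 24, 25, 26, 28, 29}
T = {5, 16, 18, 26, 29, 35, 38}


Set A = {3, 12, 17, 18, 24, 25, 26, 28, 29}
Set T = {5, 16, 18, 26, 29, 35, 38}
Elements to remove from A (in A, not in T): {3, 12, 17, 24, 25, 28} → 6 removals
Elements to add to A (in T, not in A): {5, 16, 35, 38} → 4 additions
Total edits = 6 + 4 = 10

10


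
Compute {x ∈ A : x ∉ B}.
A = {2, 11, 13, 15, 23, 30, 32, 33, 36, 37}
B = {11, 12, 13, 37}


Set A = {2, 11, 13, 15, 23, 30, 32, 33, 36, 37}
Set B = {11, 12, 13, 37}
Check each element of A against B:
2 ∉ B (include), 11 ∈ B, 13 ∈ B, 15 ∉ B (include), 23 ∉ B (include), 30 ∉ B (include), 32 ∉ B (include), 33 ∉ B (include), 36 ∉ B (include), 37 ∈ B
Elements of A not in B: {2, 15, 23, 30, 32, 33, 36}

{2, 15, 23, 30, 32, 33, 36}


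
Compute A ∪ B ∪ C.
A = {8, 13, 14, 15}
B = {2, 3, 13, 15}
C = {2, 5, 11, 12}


Set A = {8, 13, 14, 15}
Set B = {2, 3, 13, 15}
Set C = {2, 5, 11, 12}
First, A ∪ B = {2, 3, 8, 13, 14, 15}
Then, (A ∪ B) ∪ C = {2, 3, 5, 8, 11, 12, 13, 14, 15}

{2, 3, 5, 8, 11, 12, 13, 14, 15}


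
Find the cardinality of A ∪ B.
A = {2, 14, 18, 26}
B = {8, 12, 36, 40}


Set A = {2, 14, 18, 26}, |A| = 4
Set B = {8, 12, 36, 40}, |B| = 4
A ∩ B = {}, |A ∩ B| = 0
|A ∪ B| = |A| + |B| - |A ∩ B| = 4 + 4 - 0 = 8

8


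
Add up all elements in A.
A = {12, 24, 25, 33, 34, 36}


Set A = {12, 24, 25, 33, 34, 36}
Sum = 12 + 24 + 25 + 33 + 34 + 36 = 164

164


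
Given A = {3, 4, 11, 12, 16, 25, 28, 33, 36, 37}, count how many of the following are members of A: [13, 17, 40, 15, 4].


Set A = {3, 4, 11, 12, 16, 25, 28, 33, 36, 37}
Candidates: [13, 17, 40, 15, 4]
Check each candidate:
13 ∉ A, 17 ∉ A, 40 ∉ A, 15 ∉ A, 4 ∈ A
Count of candidates in A: 1

1


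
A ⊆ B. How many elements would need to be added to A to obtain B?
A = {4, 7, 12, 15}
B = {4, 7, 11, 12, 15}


Set A = {4, 7, 12, 15}, |A| = 4
Set B = {4, 7, 11, 12, 15}, |B| = 5
Since A ⊆ B: B \ A = {11}
|B| - |A| = 5 - 4 = 1

1


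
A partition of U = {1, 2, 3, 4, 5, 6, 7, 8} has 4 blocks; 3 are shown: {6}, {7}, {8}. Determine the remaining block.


U = {1, 2, 3, 4, 5, 6, 7, 8}
Shown blocks: {6}, {7}, {8}
A partition's blocks are pairwise disjoint and cover U, so the missing block = U \ (union of shown blocks).
Union of shown blocks: {6, 7, 8}
Missing block = U \ (union) = {1, 2, 3, 4, 5}

{1, 2, 3, 4, 5}


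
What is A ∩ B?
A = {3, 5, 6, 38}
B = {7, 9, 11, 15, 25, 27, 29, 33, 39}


Set A = {3, 5, 6, 38}
Set B = {7, 9, 11, 15, 25, 27, 29, 33, 39}
A ∩ B includes only elements in both sets.
Check each element of A against B:
3 ✗, 5 ✗, 6 ✗, 38 ✗
A ∩ B = {}

{}


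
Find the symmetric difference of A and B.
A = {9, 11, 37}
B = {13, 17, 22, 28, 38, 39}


Set A = {9, 11, 37}
Set B = {13, 17, 22, 28, 38, 39}
A △ B = (A \ B) ∪ (B \ A)
Elements in A but not B: {9, 11, 37}
Elements in B but not A: {13, 17, 22, 28, 38, 39}
A △ B = {9, 11, 13, 17, 22, 28, 37, 38, 39}

{9, 11, 13, 17, 22, 28, 37, 38, 39}


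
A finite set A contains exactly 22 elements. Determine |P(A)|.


The set has 22 elements.
The power set contains all possible subsets.
|P(A)| = 2^|A| = 2^22 = 4194304

4194304


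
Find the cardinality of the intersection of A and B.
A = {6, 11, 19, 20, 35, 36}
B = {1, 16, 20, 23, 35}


Set A = {6, 11, 19, 20, 35, 36}
Set B = {1, 16, 20, 23, 35}
A ∩ B = {20, 35}
|A ∩ B| = 2

2


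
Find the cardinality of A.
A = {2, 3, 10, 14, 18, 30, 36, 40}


Set A = {2, 3, 10, 14, 18, 30, 36, 40}
Listing elements: 2, 3, 10, 14, 18, 30, 36, 40
Counting: 8 elements
|A| = 8

8


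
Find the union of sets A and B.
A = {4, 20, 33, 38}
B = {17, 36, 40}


Set A = {4, 20, 33, 38}
Set B = {17, 36, 40}
A ∪ B includes all elements in either set.
Elements from A: {4, 20, 33, 38}
Elements from B not already included: {17, 36, 40}
A ∪ B = {4, 17, 20, 33, 36, 38, 40}

{4, 17, 20, 33, 36, 38, 40}


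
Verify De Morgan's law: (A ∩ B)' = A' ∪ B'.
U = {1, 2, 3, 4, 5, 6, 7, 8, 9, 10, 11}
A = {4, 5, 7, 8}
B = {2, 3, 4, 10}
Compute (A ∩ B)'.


U = {1, 2, 3, 4, 5, 6, 7, 8, 9, 10, 11}
A = {4, 5, 7, 8}, B = {2, 3, 4, 10}
A ∩ B = {4}
(A ∩ B)' = U \ (A ∩ B) = {1, 2, 3, 5, 6, 7, 8, 9, 10, 11}
Verification via A' ∪ B': A' = {1, 2, 3, 6, 9, 10, 11}, B' = {1, 5, 6, 7, 8, 9, 11}
A' ∪ B' = {1, 2, 3, 5, 6, 7, 8, 9, 10, 11} ✓

{1, 2, 3, 5, 6, 7, 8, 9, 10, 11}


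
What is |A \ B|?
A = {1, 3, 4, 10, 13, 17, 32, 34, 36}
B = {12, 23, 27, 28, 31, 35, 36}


Set A = {1, 3, 4, 10, 13, 17, 32, 34, 36}
Set B = {12, 23, 27, 28, 31, 35, 36}
A \ B = {1, 3, 4, 10, 13, 17, 32, 34}
|A \ B| = 8

8


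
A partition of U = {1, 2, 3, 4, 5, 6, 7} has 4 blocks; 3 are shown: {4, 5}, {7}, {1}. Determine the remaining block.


U = {1, 2, 3, 4, 5, 6, 7}
Shown blocks: {4, 5}, {7}, {1}
A partition's blocks are pairwise disjoint and cover U, so the missing block = U \ (union of shown blocks).
Union of shown blocks: {1, 4, 5, 7}
Missing block = U \ (union) = {2, 3, 6}

{2, 3, 6}


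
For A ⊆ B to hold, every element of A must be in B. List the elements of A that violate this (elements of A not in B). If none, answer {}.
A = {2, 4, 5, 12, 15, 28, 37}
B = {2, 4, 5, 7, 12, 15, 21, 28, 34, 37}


Set A = {2, 4, 5, 12, 15, 28, 37}
Set B = {2, 4, 5, 7, 12, 15, 21, 28, 34, 37}
Check each element of A against B:
2 ∈ B, 4 ∈ B, 5 ∈ B, 12 ∈ B, 15 ∈ B, 28 ∈ B, 37 ∈ B
Elements of A not in B: {}

{}


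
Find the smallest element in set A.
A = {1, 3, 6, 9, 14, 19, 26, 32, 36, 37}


Set A = {1, 3, 6, 9, 14, 19, 26, 32, 36, 37}
Elements in ascending order: 1, 3, 6, 9, 14, 19, 26, 32, 36, 37
The smallest element is 1.

1


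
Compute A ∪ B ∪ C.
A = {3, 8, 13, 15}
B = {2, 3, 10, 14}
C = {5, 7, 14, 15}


Set A = {3, 8, 13, 15}
Set B = {2, 3, 10, 14}
Set C = {5, 7, 14, 15}
First, A ∪ B = {2, 3, 8, 10, 13, 14, 15}
Then, (A ∪ B) ∪ C = {2, 3, 5, 7, 8, 10, 13, 14, 15}

{2, 3, 5, 7, 8, 10, 13, 14, 15}


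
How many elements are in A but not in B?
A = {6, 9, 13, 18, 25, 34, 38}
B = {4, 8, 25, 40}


Set A = {6, 9, 13, 18, 25, 34, 38}
Set B = {4, 8, 25, 40}
A \ B = {6, 9, 13, 18, 34, 38}
|A \ B| = 6

6


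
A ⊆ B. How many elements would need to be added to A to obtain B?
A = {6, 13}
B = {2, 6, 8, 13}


Set A = {6, 13}, |A| = 2
Set B = {2, 6, 8, 13}, |B| = 4
Since A ⊆ B: B \ A = {2, 8}
|B| - |A| = 4 - 2 = 2

2


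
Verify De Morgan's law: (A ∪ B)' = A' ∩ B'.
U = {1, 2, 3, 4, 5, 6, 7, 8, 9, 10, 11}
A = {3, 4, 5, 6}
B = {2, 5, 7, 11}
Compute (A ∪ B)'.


U = {1, 2, 3, 4, 5, 6, 7, 8, 9, 10, 11}
A = {3, 4, 5, 6}, B = {2, 5, 7, 11}
A ∪ B = {2, 3, 4, 5, 6, 7, 11}
(A ∪ B)' = U \ (A ∪ B) = {1, 8, 9, 10}
Verification via A' ∩ B': A' = {1, 2, 7, 8, 9, 10, 11}, B' = {1, 3, 4, 6, 8, 9, 10}
A' ∩ B' = {1, 8, 9, 10} ✓

{1, 8, 9, 10}


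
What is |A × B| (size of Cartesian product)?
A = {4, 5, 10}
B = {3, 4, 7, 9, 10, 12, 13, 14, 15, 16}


Set A = {4, 5, 10} has 3 elements.
Set B = {3, 4, 7, 9, 10, 12, 13, 14, 15, 16} has 10 elements.
|A × B| = |A| × |B| = 3 × 10 = 30

30


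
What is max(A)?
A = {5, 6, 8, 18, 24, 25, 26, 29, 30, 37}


Set A = {5, 6, 8, 18, 24, 25, 26, 29, 30, 37}
Elements in ascending order: 5, 6, 8, 18, 24, 25, 26, 29, 30, 37
The largest element is 37.

37


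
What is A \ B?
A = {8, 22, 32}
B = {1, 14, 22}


Set A = {8, 22, 32}
Set B = {1, 14, 22}
A \ B includes elements in A that are not in B.
Check each element of A:
8 (not in B, keep), 22 (in B, remove), 32 (not in B, keep)
A \ B = {8, 32}

{8, 32}


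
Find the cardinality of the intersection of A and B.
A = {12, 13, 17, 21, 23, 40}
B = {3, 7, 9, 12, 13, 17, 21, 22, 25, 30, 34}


Set A = {12, 13, 17, 21, 23, 40}
Set B = {3, 7, 9, 12, 13, 17, 21, 22, 25, 30, 34}
A ∩ B = {12, 13, 17, 21}
|A ∩ B| = 4

4


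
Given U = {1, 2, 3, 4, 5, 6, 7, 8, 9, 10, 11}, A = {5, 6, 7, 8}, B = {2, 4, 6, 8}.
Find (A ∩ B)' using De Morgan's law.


U = {1, 2, 3, 4, 5, 6, 7, 8, 9, 10, 11}
A = {5, 6, 7, 8}, B = {2, 4, 6, 8}
A ∩ B = {6, 8}
(A ∩ B)' = U \ (A ∩ B) = {1, 2, 3, 4, 5, 7, 9, 10, 11}
Verification via A' ∪ B': A' = {1, 2, 3, 4, 9, 10, 11}, B' = {1, 3, 5, 7, 9, 10, 11}
A' ∪ B' = {1, 2, 3, 4, 5, 7, 9, 10, 11} ✓

{1, 2, 3, 4, 5, 7, 9, 10, 11}


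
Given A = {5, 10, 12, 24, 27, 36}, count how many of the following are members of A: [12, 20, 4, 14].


Set A = {5, 10, 12, 24, 27, 36}
Candidates: [12, 20, 4, 14]
Check each candidate:
12 ∈ A, 20 ∉ A, 4 ∉ A, 14 ∉ A
Count of candidates in A: 1

1


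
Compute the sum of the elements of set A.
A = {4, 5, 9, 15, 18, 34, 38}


Set A = {4, 5, 9, 15, 18, 34, 38}
Sum = 4 + 5 + 9 + 15 + 18 + 34 + 38 = 123

123


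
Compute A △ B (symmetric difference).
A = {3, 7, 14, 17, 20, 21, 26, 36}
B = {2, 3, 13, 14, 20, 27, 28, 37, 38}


Set A = {3, 7, 14, 17, 20, 21, 26, 36}
Set B = {2, 3, 13, 14, 20, 27, 28, 37, 38}
A △ B = (A \ B) ∪ (B \ A)
Elements in A but not B: {7, 17, 21, 26, 36}
Elements in B but not A: {2, 13, 27, 28, 37, 38}
A △ B = {2, 7, 13, 17, 21, 26, 27, 28, 36, 37, 38}

{2, 7, 13, 17, 21, 26, 27, 28, 36, 37, 38}


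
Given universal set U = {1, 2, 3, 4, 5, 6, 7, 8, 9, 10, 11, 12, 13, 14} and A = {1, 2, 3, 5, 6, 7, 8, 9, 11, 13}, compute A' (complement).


Universal set U = {1, 2, 3, 4, 5, 6, 7, 8, 9, 10, 11, 12, 13, 14}
Set A = {1, 2, 3, 5, 6, 7, 8, 9, 11, 13}
A' = U \ A = elements in U but not in A
Checking each element of U:
1 (in A, exclude), 2 (in A, exclude), 3 (in A, exclude), 4 (not in A, include), 5 (in A, exclude), 6 (in A, exclude), 7 (in A, exclude), 8 (in A, exclude), 9 (in A, exclude), 10 (not in A, include), 11 (in A, exclude), 12 (not in A, include), 13 (in A, exclude), 14 (not in A, include)
A' = {4, 10, 12, 14}

{4, 10, 12, 14}


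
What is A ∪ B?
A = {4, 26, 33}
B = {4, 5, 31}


Set A = {4, 26, 33}
Set B = {4, 5, 31}
A ∪ B includes all elements in either set.
Elements from A: {4, 26, 33}
Elements from B not already included: {5, 31}
A ∪ B = {4, 5, 26, 31, 33}

{4, 5, 26, 31, 33}


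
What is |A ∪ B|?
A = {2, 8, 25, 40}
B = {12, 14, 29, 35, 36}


Set A = {2, 8, 25, 40}, |A| = 4
Set B = {12, 14, 29, 35, 36}, |B| = 5
A ∩ B = {}, |A ∩ B| = 0
|A ∪ B| = |A| + |B| - |A ∩ B| = 4 + 5 - 0 = 9

9


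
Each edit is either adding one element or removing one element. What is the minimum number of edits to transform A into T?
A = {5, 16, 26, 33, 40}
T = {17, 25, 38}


Set A = {5, 16, 26, 33, 40}
Set T = {17, 25, 38}
Elements to remove from A (in A, not in T): {5, 16, 26, 33, 40} → 5 removals
Elements to add to A (in T, not in A): {17, 25, 38} → 3 additions
Total edits = 5 + 3 = 8

8


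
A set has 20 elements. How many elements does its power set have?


The set has 20 elements.
The power set contains all possible subsets.
|P(A)| = 2^|A| = 2^20 = 1048576

1048576


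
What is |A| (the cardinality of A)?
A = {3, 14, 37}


Set A = {3, 14, 37}
Listing elements: 3, 14, 37
Counting: 3 elements
|A| = 3

3


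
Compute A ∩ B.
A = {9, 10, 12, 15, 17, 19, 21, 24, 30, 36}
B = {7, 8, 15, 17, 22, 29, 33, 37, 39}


Set A = {9, 10, 12, 15, 17, 19, 21, 24, 30, 36}
Set B = {7, 8, 15, 17, 22, 29, 33, 37, 39}
A ∩ B includes only elements in both sets.
Check each element of A against B:
9 ✗, 10 ✗, 12 ✗, 15 ✓, 17 ✓, 19 ✗, 21 ✗, 24 ✗, 30 ✗, 36 ✗
A ∩ B = {15, 17}

{15, 17}


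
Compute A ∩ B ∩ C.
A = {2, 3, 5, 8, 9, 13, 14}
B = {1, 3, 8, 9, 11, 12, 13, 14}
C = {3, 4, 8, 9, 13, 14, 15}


Set A = {2, 3, 5, 8, 9, 13, 14}
Set B = {1, 3, 8, 9, 11, 12, 13, 14}
Set C = {3, 4, 8, 9, 13, 14, 15}
First, A ∩ B = {3, 8, 9, 13, 14}
Then, (A ∩ B) ∩ C = {3, 8, 9, 13, 14}

{3, 8, 9, 13, 14}


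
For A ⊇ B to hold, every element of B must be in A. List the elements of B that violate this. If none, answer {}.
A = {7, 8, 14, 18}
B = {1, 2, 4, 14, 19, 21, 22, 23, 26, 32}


Set A = {7, 8, 14, 18}
Set B = {1, 2, 4, 14, 19, 21, 22, 23, 26, 32}
Check each element of B against A:
1 ∉ A (include), 2 ∉ A (include), 4 ∉ A (include), 14 ∈ A, 19 ∉ A (include), 21 ∉ A (include), 22 ∉ A (include), 23 ∉ A (include), 26 ∉ A (include), 32 ∉ A (include)
Elements of B not in A: {1, 2, 4, 19, 21, 22, 23, 26, 32}

{1, 2, 4, 19, 21, 22, 23, 26, 32}


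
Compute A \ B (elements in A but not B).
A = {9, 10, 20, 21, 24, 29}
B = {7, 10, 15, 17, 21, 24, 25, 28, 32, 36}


Set A = {9, 10, 20, 21, 24, 29}
Set B = {7, 10, 15, 17, 21, 24, 25, 28, 32, 36}
A \ B includes elements in A that are not in B.
Check each element of A:
9 (not in B, keep), 10 (in B, remove), 20 (not in B, keep), 21 (in B, remove), 24 (in B, remove), 29 (not in B, keep)
A \ B = {9, 20, 29}

{9, 20, 29}


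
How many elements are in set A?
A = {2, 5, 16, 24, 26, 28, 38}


Set A = {2, 5, 16, 24, 26, 28, 38}
Listing elements: 2, 5, 16, 24, 26, 28, 38
Counting: 7 elements
|A| = 7

7


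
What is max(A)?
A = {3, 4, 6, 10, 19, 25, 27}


Set A = {3, 4, 6, 10, 19, 25, 27}
Elements in ascending order: 3, 4, 6, 10, 19, 25, 27
The largest element is 27.

27


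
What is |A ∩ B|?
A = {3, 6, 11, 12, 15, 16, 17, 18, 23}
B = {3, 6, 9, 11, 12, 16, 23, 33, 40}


Set A = {3, 6, 11, 12, 15, 16, 17, 18, 23}
Set B = {3, 6, 9, 11, 12, 16, 23, 33, 40}
A ∩ B = {3, 6, 11, 12, 16, 23}
|A ∩ B| = 6

6


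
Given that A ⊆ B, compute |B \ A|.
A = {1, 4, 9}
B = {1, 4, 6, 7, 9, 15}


Set A = {1, 4, 9}, |A| = 3
Set B = {1, 4, 6, 7, 9, 15}, |B| = 6
Since A ⊆ B: B \ A = {6, 7, 15}
|B| - |A| = 6 - 3 = 3

3


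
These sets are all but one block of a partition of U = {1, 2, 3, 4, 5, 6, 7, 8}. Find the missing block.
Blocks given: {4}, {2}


U = {1, 2, 3, 4, 5, 6, 7, 8}
Shown blocks: {4}, {2}
A partition's blocks are pairwise disjoint and cover U, so the missing block = U \ (union of shown blocks).
Union of shown blocks: {2, 4}
Missing block = U \ (union) = {1, 3, 5, 6, 7, 8}

{1, 3, 5, 6, 7, 8}


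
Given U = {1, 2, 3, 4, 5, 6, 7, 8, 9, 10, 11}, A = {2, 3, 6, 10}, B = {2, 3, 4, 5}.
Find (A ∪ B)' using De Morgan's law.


U = {1, 2, 3, 4, 5, 6, 7, 8, 9, 10, 11}
A = {2, 3, 6, 10}, B = {2, 3, 4, 5}
A ∪ B = {2, 3, 4, 5, 6, 10}
(A ∪ B)' = U \ (A ∪ B) = {1, 7, 8, 9, 11}
Verification via A' ∩ B': A' = {1, 4, 5, 7, 8, 9, 11}, B' = {1, 6, 7, 8, 9, 10, 11}
A' ∩ B' = {1, 7, 8, 9, 11} ✓

{1, 7, 8, 9, 11}


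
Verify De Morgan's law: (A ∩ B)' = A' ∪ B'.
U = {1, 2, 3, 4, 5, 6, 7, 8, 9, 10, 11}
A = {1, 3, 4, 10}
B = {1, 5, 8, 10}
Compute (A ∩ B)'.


U = {1, 2, 3, 4, 5, 6, 7, 8, 9, 10, 11}
A = {1, 3, 4, 10}, B = {1, 5, 8, 10}
A ∩ B = {1, 10}
(A ∩ B)' = U \ (A ∩ B) = {2, 3, 4, 5, 6, 7, 8, 9, 11}
Verification via A' ∪ B': A' = {2, 5, 6, 7, 8, 9, 11}, B' = {2, 3, 4, 6, 7, 9, 11}
A' ∪ B' = {2, 3, 4, 5, 6, 7, 8, 9, 11} ✓

{2, 3, 4, 5, 6, 7, 8, 9, 11}


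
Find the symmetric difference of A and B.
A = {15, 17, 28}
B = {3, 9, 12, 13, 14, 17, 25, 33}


Set A = {15, 17, 28}
Set B = {3, 9, 12, 13, 14, 17, 25, 33}
A △ B = (A \ B) ∪ (B \ A)
Elements in A but not B: {15, 28}
Elements in B but not A: {3, 9, 12, 13, 14, 25, 33}
A △ B = {3, 9, 12, 13, 14, 15, 25, 28, 33}

{3, 9, 12, 13, 14, 15, 25, 28, 33}


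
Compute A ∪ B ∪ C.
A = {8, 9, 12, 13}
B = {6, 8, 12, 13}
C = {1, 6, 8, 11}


Set A = {8, 9, 12, 13}
Set B = {6, 8, 12, 13}
Set C = {1, 6, 8, 11}
First, A ∪ B = {6, 8, 9, 12, 13}
Then, (A ∪ B) ∪ C = {1, 6, 8, 9, 11, 12, 13}

{1, 6, 8, 9, 11, 12, 13}


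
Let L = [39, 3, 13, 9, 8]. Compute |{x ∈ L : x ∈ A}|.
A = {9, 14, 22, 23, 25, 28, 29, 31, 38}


Set A = {9, 14, 22, 23, 25, 28, 29, 31, 38}
Candidates: [39, 3, 13, 9, 8]
Check each candidate:
39 ∉ A, 3 ∉ A, 13 ∉ A, 9 ∈ A, 8 ∉ A
Count of candidates in A: 1

1


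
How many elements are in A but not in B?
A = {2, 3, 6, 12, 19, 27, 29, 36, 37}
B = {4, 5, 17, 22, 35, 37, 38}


Set A = {2, 3, 6, 12, 19, 27, 29, 36, 37}
Set B = {4, 5, 17, 22, 35, 37, 38}
A \ B = {2, 3, 6, 12, 19, 27, 29, 36}
|A \ B| = 8

8


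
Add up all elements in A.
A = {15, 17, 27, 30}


Set A = {15, 17, 27, 30}
Sum = 15 + 17 + 27 + 30 = 89

89


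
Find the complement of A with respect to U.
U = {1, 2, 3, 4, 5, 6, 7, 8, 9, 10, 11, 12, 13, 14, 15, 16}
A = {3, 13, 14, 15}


Universal set U = {1, 2, 3, 4, 5, 6, 7, 8, 9, 10, 11, 12, 13, 14, 15, 16}
Set A = {3, 13, 14, 15}
A' = U \ A = elements in U but not in A
Checking each element of U:
1 (not in A, include), 2 (not in A, include), 3 (in A, exclude), 4 (not in A, include), 5 (not in A, include), 6 (not in A, include), 7 (not in A, include), 8 (not in A, include), 9 (not in A, include), 10 (not in A, include), 11 (not in A, include), 12 (not in A, include), 13 (in A, exclude), 14 (in A, exclude), 15 (in A, exclude), 16 (not in A, include)
A' = {1, 2, 4, 5, 6, 7, 8, 9, 10, 11, 12, 16}

{1, 2, 4, 5, 6, 7, 8, 9, 10, 11, 12, 16}


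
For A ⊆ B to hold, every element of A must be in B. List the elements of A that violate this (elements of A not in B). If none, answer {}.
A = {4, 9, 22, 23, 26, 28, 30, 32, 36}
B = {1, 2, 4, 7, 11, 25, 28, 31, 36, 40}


Set A = {4, 9, 22, 23, 26, 28, 30, 32, 36}
Set B = {1, 2, 4, 7, 11, 25, 28, 31, 36, 40}
Check each element of A against B:
4 ∈ B, 9 ∉ B (include), 22 ∉ B (include), 23 ∉ B (include), 26 ∉ B (include), 28 ∈ B, 30 ∉ B (include), 32 ∉ B (include), 36 ∈ B
Elements of A not in B: {9, 22, 23, 26, 30, 32}

{9, 22, 23, 26, 30, 32}


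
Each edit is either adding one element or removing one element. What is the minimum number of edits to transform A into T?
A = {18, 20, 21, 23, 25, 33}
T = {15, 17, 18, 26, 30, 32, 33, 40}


Set A = {18, 20, 21, 23, 25, 33}
Set T = {15, 17, 18, 26, 30, 32, 33, 40}
Elements to remove from A (in A, not in T): {20, 21, 23, 25} → 4 removals
Elements to add to A (in T, not in A): {15, 17, 26, 30, 32, 40} → 6 additions
Total edits = 4 + 6 = 10

10


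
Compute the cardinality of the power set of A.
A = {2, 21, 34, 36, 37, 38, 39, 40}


Set A = {2, 21, 34, 36, 37, 38, 39, 40}
|A| = 8
The power set P(A) contains all subsets of A.
|P(A)| = 2^|A| = 2^8 = 256

256


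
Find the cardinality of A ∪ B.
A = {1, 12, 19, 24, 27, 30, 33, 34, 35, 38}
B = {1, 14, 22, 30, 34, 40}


Set A = {1, 12, 19, 24, 27, 30, 33, 34, 35, 38}, |A| = 10
Set B = {1, 14, 22, 30, 34, 40}, |B| = 6
A ∩ B = {1, 30, 34}, |A ∩ B| = 3
|A ∪ B| = |A| + |B| - |A ∩ B| = 10 + 6 - 3 = 13

13


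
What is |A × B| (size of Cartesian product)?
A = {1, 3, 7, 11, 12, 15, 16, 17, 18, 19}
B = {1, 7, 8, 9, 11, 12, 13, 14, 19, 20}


Set A = {1, 3, 7, 11, 12, 15, 16, 17, 18, 19} has 10 elements.
Set B = {1, 7, 8, 9, 11, 12, 13, 14, 19, 20} has 10 elements.
|A × B| = |A| × |B| = 10 × 10 = 100

100


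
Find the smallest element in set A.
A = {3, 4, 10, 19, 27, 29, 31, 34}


Set A = {3, 4, 10, 19, 27, 29, 31, 34}
Elements in ascending order: 3, 4, 10, 19, 27, 29, 31, 34
The smallest element is 3.

3


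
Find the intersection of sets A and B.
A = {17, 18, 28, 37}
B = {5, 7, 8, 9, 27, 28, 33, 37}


Set A = {17, 18, 28, 37}
Set B = {5, 7, 8, 9, 27, 28, 33, 37}
A ∩ B includes only elements in both sets.
Check each element of A against B:
17 ✗, 18 ✗, 28 ✓, 37 ✓
A ∩ B = {28, 37}

{28, 37}


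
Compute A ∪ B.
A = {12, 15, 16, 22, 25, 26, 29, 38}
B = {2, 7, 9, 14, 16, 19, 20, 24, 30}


Set A = {12, 15, 16, 22, 25, 26, 29, 38}
Set B = {2, 7, 9, 14, 16, 19, 20, 24, 30}
A ∪ B includes all elements in either set.
Elements from A: {12, 15, 16, 22, 25, 26, 29, 38}
Elements from B not already included: {2, 7, 9, 14, 19, 20, 24, 30}
A ∪ B = {2, 7, 9, 12, 14, 15, 16, 19, 20, 22, 24, 25, 26, 29, 30, 38}

{2, 7, 9, 12, 14, 15, 16, 19, 20, 22, 24, 25, 26, 29, 30, 38}


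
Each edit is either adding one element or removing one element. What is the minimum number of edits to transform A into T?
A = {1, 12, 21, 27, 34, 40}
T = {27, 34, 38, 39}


Set A = {1, 12, 21, 27, 34, 40}
Set T = {27, 34, 38, 39}
Elements to remove from A (in A, not in T): {1, 12, 21, 40} → 4 removals
Elements to add to A (in T, not in A): {38, 39} → 2 additions
Total edits = 4 + 2 = 6

6


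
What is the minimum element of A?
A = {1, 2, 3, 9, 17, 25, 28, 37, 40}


Set A = {1, 2, 3, 9, 17, 25, 28, 37, 40}
Elements in ascending order: 1, 2, 3, 9, 17, 25, 28, 37, 40
The smallest element is 1.

1


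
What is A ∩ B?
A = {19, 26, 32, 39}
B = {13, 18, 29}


Set A = {19, 26, 32, 39}
Set B = {13, 18, 29}
A ∩ B includes only elements in both sets.
Check each element of A against B:
19 ✗, 26 ✗, 32 ✗, 39 ✗
A ∩ B = {}

{}


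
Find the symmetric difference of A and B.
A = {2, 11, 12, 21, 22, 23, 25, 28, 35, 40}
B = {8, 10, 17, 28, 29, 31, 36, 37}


Set A = {2, 11, 12, 21, 22, 23, 25, 28, 35, 40}
Set B = {8, 10, 17, 28, 29, 31, 36, 37}
A △ B = (A \ B) ∪ (B \ A)
Elements in A but not B: {2, 11, 12, 21, 22, 23, 25, 35, 40}
Elements in B but not A: {8, 10, 17, 29, 31, 36, 37}
A △ B = {2, 8, 10, 11, 12, 17, 21, 22, 23, 25, 29, 31, 35, 36, 37, 40}

{2, 8, 10, 11, 12, 17, 21, 22, 23, 25, 29, 31, 35, 36, 37, 40}


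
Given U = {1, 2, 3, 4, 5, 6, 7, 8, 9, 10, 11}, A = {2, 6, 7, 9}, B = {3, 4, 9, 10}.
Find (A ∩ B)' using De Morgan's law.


U = {1, 2, 3, 4, 5, 6, 7, 8, 9, 10, 11}
A = {2, 6, 7, 9}, B = {3, 4, 9, 10}
A ∩ B = {9}
(A ∩ B)' = U \ (A ∩ B) = {1, 2, 3, 4, 5, 6, 7, 8, 10, 11}
Verification via A' ∪ B': A' = {1, 3, 4, 5, 8, 10, 11}, B' = {1, 2, 5, 6, 7, 8, 11}
A' ∪ B' = {1, 2, 3, 4, 5, 6, 7, 8, 10, 11} ✓

{1, 2, 3, 4, 5, 6, 7, 8, 10, 11}


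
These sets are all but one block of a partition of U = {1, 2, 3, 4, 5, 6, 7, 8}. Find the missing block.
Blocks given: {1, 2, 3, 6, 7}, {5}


U = {1, 2, 3, 4, 5, 6, 7, 8}
Shown blocks: {1, 2, 3, 6, 7}, {5}
A partition's blocks are pairwise disjoint and cover U, so the missing block = U \ (union of shown blocks).
Union of shown blocks: {1, 2, 3, 5, 6, 7}
Missing block = U \ (union) = {4, 8}

{4, 8}


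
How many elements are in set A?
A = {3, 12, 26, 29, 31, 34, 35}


Set A = {3, 12, 26, 29, 31, 34, 35}
Listing elements: 3, 12, 26, 29, 31, 34, 35
Counting: 7 elements
|A| = 7

7


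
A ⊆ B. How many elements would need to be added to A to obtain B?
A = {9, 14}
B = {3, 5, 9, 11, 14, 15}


Set A = {9, 14}, |A| = 2
Set B = {3, 5, 9, 11, 14, 15}, |B| = 6
Since A ⊆ B: B \ A = {3, 5, 11, 15}
|B| - |A| = 6 - 2 = 4

4


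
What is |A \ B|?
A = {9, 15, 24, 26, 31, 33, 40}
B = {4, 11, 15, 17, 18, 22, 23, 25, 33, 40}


Set A = {9, 15, 24, 26, 31, 33, 40}
Set B = {4, 11, 15, 17, 18, 22, 23, 25, 33, 40}
A \ B = {9, 24, 26, 31}
|A \ B| = 4

4


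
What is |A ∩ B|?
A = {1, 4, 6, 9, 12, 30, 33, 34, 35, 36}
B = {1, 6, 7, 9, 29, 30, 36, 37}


Set A = {1, 4, 6, 9, 12, 30, 33, 34, 35, 36}
Set B = {1, 6, 7, 9, 29, 30, 36, 37}
A ∩ B = {1, 6, 9, 30, 36}
|A ∩ B| = 5

5


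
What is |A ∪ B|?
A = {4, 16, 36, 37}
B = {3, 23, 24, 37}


Set A = {4, 16, 36, 37}, |A| = 4
Set B = {3, 23, 24, 37}, |B| = 4
A ∩ B = {37}, |A ∩ B| = 1
|A ∪ B| = |A| + |B| - |A ∩ B| = 4 + 4 - 1 = 7

7


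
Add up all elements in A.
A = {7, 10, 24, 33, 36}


Set A = {7, 10, 24, 33, 36}
Sum = 7 + 10 + 24 + 33 + 36 = 110

110


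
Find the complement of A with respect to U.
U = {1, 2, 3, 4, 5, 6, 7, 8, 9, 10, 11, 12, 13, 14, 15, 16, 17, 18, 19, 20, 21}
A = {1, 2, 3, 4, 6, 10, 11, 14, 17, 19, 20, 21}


Universal set U = {1, 2, 3, 4, 5, 6, 7, 8, 9, 10, 11, 12, 13, 14, 15, 16, 17, 18, 19, 20, 21}
Set A = {1, 2, 3, 4, 6, 10, 11, 14, 17, 19, 20, 21}
A' = U \ A = elements in U but not in A
Checking each element of U:
1 (in A, exclude), 2 (in A, exclude), 3 (in A, exclude), 4 (in A, exclude), 5 (not in A, include), 6 (in A, exclude), 7 (not in A, include), 8 (not in A, include), 9 (not in A, include), 10 (in A, exclude), 11 (in A, exclude), 12 (not in A, include), 13 (not in A, include), 14 (in A, exclude), 15 (not in A, include), 16 (not in A, include), 17 (in A, exclude), 18 (not in A, include), 19 (in A, exclude), 20 (in A, exclude), 21 (in A, exclude)
A' = {5, 7, 8, 9, 12, 13, 15, 16, 18}

{5, 7, 8, 9, 12, 13, 15, 16, 18}


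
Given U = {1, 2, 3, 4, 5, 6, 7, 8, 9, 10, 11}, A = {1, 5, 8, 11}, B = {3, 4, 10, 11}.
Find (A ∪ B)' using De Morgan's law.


U = {1, 2, 3, 4, 5, 6, 7, 8, 9, 10, 11}
A = {1, 5, 8, 11}, B = {3, 4, 10, 11}
A ∪ B = {1, 3, 4, 5, 8, 10, 11}
(A ∪ B)' = U \ (A ∪ B) = {2, 6, 7, 9}
Verification via A' ∩ B': A' = {2, 3, 4, 6, 7, 9, 10}, B' = {1, 2, 5, 6, 7, 8, 9}
A' ∩ B' = {2, 6, 7, 9} ✓

{2, 6, 7, 9}


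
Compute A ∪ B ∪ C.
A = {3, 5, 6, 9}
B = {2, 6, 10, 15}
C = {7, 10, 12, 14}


Set A = {3, 5, 6, 9}
Set B = {2, 6, 10, 15}
Set C = {7, 10, 12, 14}
First, A ∪ B = {2, 3, 5, 6, 9, 10, 15}
Then, (A ∪ B) ∪ C = {2, 3, 5, 6, 7, 9, 10, 12, 14, 15}

{2, 3, 5, 6, 7, 9, 10, 12, 14, 15}


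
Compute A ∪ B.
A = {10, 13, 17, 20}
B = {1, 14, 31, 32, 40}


Set A = {10, 13, 17, 20}
Set B = {1, 14, 31, 32, 40}
A ∪ B includes all elements in either set.
Elements from A: {10, 13, 17, 20}
Elements from B not already included: {1, 14, 31, 32, 40}
A ∪ B = {1, 10, 13, 14, 17, 20, 31, 32, 40}

{1, 10, 13, 14, 17, 20, 31, 32, 40}


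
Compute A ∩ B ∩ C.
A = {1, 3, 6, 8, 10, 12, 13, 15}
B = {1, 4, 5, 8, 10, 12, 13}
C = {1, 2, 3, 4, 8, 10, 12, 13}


Set A = {1, 3, 6, 8, 10, 12, 13, 15}
Set B = {1, 4, 5, 8, 10, 12, 13}
Set C = {1, 2, 3, 4, 8, 10, 12, 13}
First, A ∩ B = {1, 8, 10, 12, 13}
Then, (A ∩ B) ∩ C = {1, 8, 10, 12, 13}

{1, 8, 10, 12, 13}


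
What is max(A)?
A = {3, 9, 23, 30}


Set A = {3, 9, 23, 30}
Elements in ascending order: 3, 9, 23, 30
The largest element is 30.

30


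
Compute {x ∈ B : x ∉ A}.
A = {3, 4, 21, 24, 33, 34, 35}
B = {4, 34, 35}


Set A = {3, 4, 21, 24, 33, 34, 35}
Set B = {4, 34, 35}
Check each element of B against A:
4 ∈ A, 34 ∈ A, 35 ∈ A
Elements of B not in A: {}

{}


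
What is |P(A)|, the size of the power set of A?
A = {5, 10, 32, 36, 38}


Set A = {5, 10, 32, 36, 38}
|A| = 5
The power set P(A) contains all subsets of A.
|P(A)| = 2^|A| = 2^5 = 32

32


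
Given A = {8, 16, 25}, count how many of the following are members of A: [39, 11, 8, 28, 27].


Set A = {8, 16, 25}
Candidates: [39, 11, 8, 28, 27]
Check each candidate:
39 ∉ A, 11 ∉ A, 8 ∈ A, 28 ∉ A, 27 ∉ A
Count of candidates in A: 1

1


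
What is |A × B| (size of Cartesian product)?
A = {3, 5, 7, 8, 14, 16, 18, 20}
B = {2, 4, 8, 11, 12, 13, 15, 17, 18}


Set A = {3, 5, 7, 8, 14, 16, 18, 20} has 8 elements.
Set B = {2, 4, 8, 11, 12, 13, 15, 17, 18} has 9 elements.
|A × B| = |A| × |B| = 8 × 9 = 72

72


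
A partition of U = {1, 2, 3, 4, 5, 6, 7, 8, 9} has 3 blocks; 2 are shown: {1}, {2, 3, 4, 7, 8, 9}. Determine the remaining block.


U = {1, 2, 3, 4, 5, 6, 7, 8, 9}
Shown blocks: {1}, {2, 3, 4, 7, 8, 9}
A partition's blocks are pairwise disjoint and cover U, so the missing block = U \ (union of shown blocks).
Union of shown blocks: {1, 2, 3, 4, 7, 8, 9}
Missing block = U \ (union) = {5, 6}

{5, 6}


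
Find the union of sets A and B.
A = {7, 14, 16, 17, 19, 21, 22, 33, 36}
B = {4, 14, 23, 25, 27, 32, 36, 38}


Set A = {7, 14, 16, 17, 19, 21, 22, 33, 36}
Set B = {4, 14, 23, 25, 27, 32, 36, 38}
A ∪ B includes all elements in either set.
Elements from A: {7, 14, 16, 17, 19, 21, 22, 33, 36}
Elements from B not already included: {4, 23, 25, 27, 32, 38}
A ∪ B = {4, 7, 14, 16, 17, 19, 21, 22, 23, 25, 27, 32, 33, 36, 38}

{4, 7, 14, 16, 17, 19, 21, 22, 23, 25, 27, 32, 33, 36, 38}


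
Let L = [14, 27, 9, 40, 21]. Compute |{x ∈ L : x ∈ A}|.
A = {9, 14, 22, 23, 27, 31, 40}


Set A = {9, 14, 22, 23, 27, 31, 40}
Candidates: [14, 27, 9, 40, 21]
Check each candidate:
14 ∈ A, 27 ∈ A, 9 ∈ A, 40 ∈ A, 21 ∉ A
Count of candidates in A: 4

4


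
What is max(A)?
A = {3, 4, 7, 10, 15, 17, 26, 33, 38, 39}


Set A = {3, 4, 7, 10, 15, 17, 26, 33, 38, 39}
Elements in ascending order: 3, 4, 7, 10, 15, 17, 26, 33, 38, 39
The largest element is 39.

39


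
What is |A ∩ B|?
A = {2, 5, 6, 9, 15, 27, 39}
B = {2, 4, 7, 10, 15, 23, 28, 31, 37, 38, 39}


Set A = {2, 5, 6, 9, 15, 27, 39}
Set B = {2, 4, 7, 10, 15, 23, 28, 31, 37, 38, 39}
A ∩ B = {2, 15, 39}
|A ∩ B| = 3

3


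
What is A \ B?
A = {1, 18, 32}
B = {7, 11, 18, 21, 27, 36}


Set A = {1, 18, 32}
Set B = {7, 11, 18, 21, 27, 36}
A \ B includes elements in A that are not in B.
Check each element of A:
1 (not in B, keep), 18 (in B, remove), 32 (not in B, keep)
A \ B = {1, 32}

{1, 32}


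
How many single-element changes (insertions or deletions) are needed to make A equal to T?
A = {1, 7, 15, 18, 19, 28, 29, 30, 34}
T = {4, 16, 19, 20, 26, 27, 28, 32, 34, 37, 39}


Set A = {1, 7, 15, 18, 19, 28, 29, 30, 34}
Set T = {4, 16, 19, 20, 26, 27, 28, 32, 34, 37, 39}
Elements to remove from A (in A, not in T): {1, 7, 15, 18, 29, 30} → 6 removals
Elements to add to A (in T, not in A): {4, 16, 20, 26, 27, 32, 37, 39} → 8 additions
Total edits = 6 + 8 = 14

14


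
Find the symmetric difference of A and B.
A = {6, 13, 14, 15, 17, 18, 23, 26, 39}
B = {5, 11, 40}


Set A = {6, 13, 14, 15, 17, 18, 23, 26, 39}
Set B = {5, 11, 40}
A △ B = (A \ B) ∪ (B \ A)
Elements in A but not B: {6, 13, 14, 15, 17, 18, 23, 26, 39}
Elements in B but not A: {5, 11, 40}
A △ B = {5, 6, 11, 13, 14, 15, 17, 18, 23, 26, 39, 40}

{5, 6, 11, 13, 14, 15, 17, 18, 23, 26, 39, 40}


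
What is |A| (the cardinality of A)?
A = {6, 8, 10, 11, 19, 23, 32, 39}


Set A = {6, 8, 10, 11, 19, 23, 32, 39}
Listing elements: 6, 8, 10, 11, 19, 23, 32, 39
Counting: 8 elements
|A| = 8

8


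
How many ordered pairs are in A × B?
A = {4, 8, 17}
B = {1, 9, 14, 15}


Set A = {4, 8, 17} has 3 elements.
Set B = {1, 9, 14, 15} has 4 elements.
|A × B| = |A| × |B| = 3 × 4 = 12

12


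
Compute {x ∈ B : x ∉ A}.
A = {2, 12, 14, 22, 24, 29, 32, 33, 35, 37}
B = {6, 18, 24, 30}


Set A = {2, 12, 14, 22, 24, 29, 32, 33, 35, 37}
Set B = {6, 18, 24, 30}
Check each element of B against A:
6 ∉ A (include), 18 ∉ A (include), 24 ∈ A, 30 ∉ A (include)
Elements of B not in A: {6, 18, 30}

{6, 18, 30}


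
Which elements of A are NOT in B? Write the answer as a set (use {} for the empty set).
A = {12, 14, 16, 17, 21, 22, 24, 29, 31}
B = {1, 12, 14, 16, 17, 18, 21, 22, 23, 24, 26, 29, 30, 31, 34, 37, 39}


Set A = {12, 14, 16, 17, 21, 22, 24, 29, 31}
Set B = {1, 12, 14, 16, 17, 18, 21, 22, 23, 24, 26, 29, 30, 31, 34, 37, 39}
Check each element of A against B:
12 ∈ B, 14 ∈ B, 16 ∈ B, 17 ∈ B, 21 ∈ B, 22 ∈ B, 24 ∈ B, 29 ∈ B, 31 ∈ B
Elements of A not in B: {}

{}


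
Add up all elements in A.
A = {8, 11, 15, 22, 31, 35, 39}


Set A = {8, 11, 15, 22, 31, 35, 39}
Sum = 8 + 11 + 15 + 22 + 31 + 35 + 39 = 161

161


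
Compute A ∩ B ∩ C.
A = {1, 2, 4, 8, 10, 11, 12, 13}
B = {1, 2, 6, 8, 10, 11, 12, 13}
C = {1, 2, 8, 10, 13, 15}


Set A = {1, 2, 4, 8, 10, 11, 12, 13}
Set B = {1, 2, 6, 8, 10, 11, 12, 13}
Set C = {1, 2, 8, 10, 13, 15}
First, A ∩ B = {1, 2, 8, 10, 11, 12, 13}
Then, (A ∩ B) ∩ C = {1, 2, 8, 10, 13}

{1, 2, 8, 10, 13}


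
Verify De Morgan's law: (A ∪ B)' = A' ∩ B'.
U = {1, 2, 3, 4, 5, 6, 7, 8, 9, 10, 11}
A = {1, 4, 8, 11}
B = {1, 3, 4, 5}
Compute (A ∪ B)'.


U = {1, 2, 3, 4, 5, 6, 7, 8, 9, 10, 11}
A = {1, 4, 8, 11}, B = {1, 3, 4, 5}
A ∪ B = {1, 3, 4, 5, 8, 11}
(A ∪ B)' = U \ (A ∪ B) = {2, 6, 7, 9, 10}
Verification via A' ∩ B': A' = {2, 3, 5, 6, 7, 9, 10}, B' = {2, 6, 7, 8, 9, 10, 11}
A' ∩ B' = {2, 6, 7, 9, 10} ✓

{2, 6, 7, 9, 10}


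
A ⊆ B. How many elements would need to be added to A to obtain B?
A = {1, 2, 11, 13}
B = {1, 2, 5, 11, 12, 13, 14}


Set A = {1, 2, 11, 13}, |A| = 4
Set B = {1, 2, 5, 11, 12, 13, 14}, |B| = 7
Since A ⊆ B: B \ A = {5, 12, 14}
|B| - |A| = 7 - 4 = 3

3


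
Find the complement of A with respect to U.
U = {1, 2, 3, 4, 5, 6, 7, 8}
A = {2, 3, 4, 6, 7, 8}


Universal set U = {1, 2, 3, 4, 5, 6, 7, 8}
Set A = {2, 3, 4, 6, 7, 8}
A' = U \ A = elements in U but not in A
Checking each element of U:
1 (not in A, include), 2 (in A, exclude), 3 (in A, exclude), 4 (in A, exclude), 5 (not in A, include), 6 (in A, exclude), 7 (in A, exclude), 8 (in A, exclude)
A' = {1, 5}

{1, 5}


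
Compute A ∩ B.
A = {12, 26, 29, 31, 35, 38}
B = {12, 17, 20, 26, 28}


Set A = {12, 26, 29, 31, 35, 38}
Set B = {12, 17, 20, 26, 28}
A ∩ B includes only elements in both sets.
Check each element of A against B:
12 ✓, 26 ✓, 29 ✗, 31 ✗, 35 ✗, 38 ✗
A ∩ B = {12, 26}

{12, 26}


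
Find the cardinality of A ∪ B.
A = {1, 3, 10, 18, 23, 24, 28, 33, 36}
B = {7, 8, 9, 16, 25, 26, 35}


Set A = {1, 3, 10, 18, 23, 24, 28, 33, 36}, |A| = 9
Set B = {7, 8, 9, 16, 25, 26, 35}, |B| = 7
A ∩ B = {}, |A ∩ B| = 0
|A ∪ B| = |A| + |B| - |A ∩ B| = 9 + 7 - 0 = 16

16


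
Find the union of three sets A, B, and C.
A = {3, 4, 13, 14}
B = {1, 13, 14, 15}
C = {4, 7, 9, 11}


Set A = {3, 4, 13, 14}
Set B = {1, 13, 14, 15}
Set C = {4, 7, 9, 11}
First, A ∪ B = {1, 3, 4, 13, 14, 15}
Then, (A ∪ B) ∪ C = {1, 3, 4, 7, 9, 11, 13, 14, 15}

{1, 3, 4, 7, 9, 11, 13, 14, 15}


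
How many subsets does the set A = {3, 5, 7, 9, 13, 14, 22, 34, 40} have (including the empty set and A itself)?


Set A = {3, 5, 7, 9, 13, 14, 22, 34, 40}
|A| = 9
The power set P(A) contains all subsets of A.
|P(A)| = 2^|A| = 2^9 = 512

512


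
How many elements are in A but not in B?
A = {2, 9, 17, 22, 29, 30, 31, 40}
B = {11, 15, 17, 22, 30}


Set A = {2, 9, 17, 22, 29, 30, 31, 40}
Set B = {11, 15, 17, 22, 30}
A \ B = {2, 9, 29, 31, 40}
|A \ B| = 5

5


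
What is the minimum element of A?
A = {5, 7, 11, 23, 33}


Set A = {5, 7, 11, 23, 33}
Elements in ascending order: 5, 7, 11, 23, 33
The smallest element is 5.

5


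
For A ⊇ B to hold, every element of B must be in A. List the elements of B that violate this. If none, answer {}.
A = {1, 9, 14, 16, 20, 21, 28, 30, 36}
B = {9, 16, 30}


Set A = {1, 9, 14, 16, 20, 21, 28, 30, 36}
Set B = {9, 16, 30}
Check each element of B against A:
9 ∈ A, 16 ∈ A, 30 ∈ A
Elements of B not in A: {}

{}


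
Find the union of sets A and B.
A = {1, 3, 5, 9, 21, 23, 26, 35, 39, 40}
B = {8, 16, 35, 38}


Set A = {1, 3, 5, 9, 21, 23, 26, 35, 39, 40}
Set B = {8, 16, 35, 38}
A ∪ B includes all elements in either set.
Elements from A: {1, 3, 5, 9, 21, 23, 26, 35, 39, 40}
Elements from B not already included: {8, 16, 38}
A ∪ B = {1, 3, 5, 8, 9, 16, 21, 23, 26, 35, 38, 39, 40}

{1, 3, 5, 8, 9, 16, 21, 23, 26, 35, 38, 39, 40}
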